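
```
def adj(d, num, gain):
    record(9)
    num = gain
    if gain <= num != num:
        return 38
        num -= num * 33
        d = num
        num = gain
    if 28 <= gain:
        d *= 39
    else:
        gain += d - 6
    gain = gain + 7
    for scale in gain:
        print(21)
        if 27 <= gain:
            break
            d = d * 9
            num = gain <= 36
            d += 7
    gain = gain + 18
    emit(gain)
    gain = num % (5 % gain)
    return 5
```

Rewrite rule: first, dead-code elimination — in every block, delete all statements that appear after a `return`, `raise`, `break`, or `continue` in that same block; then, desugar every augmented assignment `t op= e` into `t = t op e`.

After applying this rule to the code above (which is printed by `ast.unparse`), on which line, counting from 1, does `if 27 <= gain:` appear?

Transformed code:
def adj(d, num, gain):
    record(9)
    num = gain
    if gain <= num != num:
        return 38
    if 28 <= gain:
        d = d * 39
    else:
        gain = gain + (d - 6)
    gain = gain + 7
    for scale in gain:
        print(21)
        if 27 <= gain:
            break
    gain = gain + 18
    emit(gain)
    gain = num % (5 % gain)
    return 5

13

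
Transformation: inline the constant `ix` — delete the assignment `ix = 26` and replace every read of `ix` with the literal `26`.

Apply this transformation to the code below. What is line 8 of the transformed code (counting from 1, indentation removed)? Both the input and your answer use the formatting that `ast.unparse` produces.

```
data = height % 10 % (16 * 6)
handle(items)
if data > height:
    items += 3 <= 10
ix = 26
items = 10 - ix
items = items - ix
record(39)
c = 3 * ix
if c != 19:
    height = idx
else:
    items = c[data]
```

Transformed code:
data = height % 10 % (16 * 6)
handle(items)
if data > height:
    items += 3 <= 10
items = 10 - 26
items = items - 26
record(39)
c = 3 * 26
if c != 19:
    height = idx
else:
    items = c[data]

c = 3 * 26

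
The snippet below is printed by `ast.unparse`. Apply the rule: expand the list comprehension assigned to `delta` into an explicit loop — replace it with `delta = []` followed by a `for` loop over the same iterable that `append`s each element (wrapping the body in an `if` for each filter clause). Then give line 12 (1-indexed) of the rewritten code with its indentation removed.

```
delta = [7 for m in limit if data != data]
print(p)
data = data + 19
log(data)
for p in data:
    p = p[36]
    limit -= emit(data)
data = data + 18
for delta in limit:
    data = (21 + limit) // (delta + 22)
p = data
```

for delta in limit:

Transformed code:
delta = []
for m in limit:
    if data != data:
        delta.append(7)
print(p)
data = data + 19
log(data)
for p in data:
    p = p[36]
    limit -= emit(data)
data = data + 18
for delta in limit:
    data = (21 + limit) // (delta + 22)
p = data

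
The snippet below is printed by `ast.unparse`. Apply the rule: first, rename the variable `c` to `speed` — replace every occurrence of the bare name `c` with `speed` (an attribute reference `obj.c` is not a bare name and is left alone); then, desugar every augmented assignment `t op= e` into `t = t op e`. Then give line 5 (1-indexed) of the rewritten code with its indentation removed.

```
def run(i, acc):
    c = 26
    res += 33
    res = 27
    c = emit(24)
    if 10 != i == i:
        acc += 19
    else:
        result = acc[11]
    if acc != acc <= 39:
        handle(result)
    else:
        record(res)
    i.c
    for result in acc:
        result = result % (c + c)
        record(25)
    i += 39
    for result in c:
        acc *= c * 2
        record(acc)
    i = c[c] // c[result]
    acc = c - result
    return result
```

Transformed code:
def run(i, acc):
    speed = 26
    res = res + 33
    res = 27
    speed = emit(24)
    if 10 != i == i:
        acc = acc + 19
    else:
        result = acc[11]
    if acc != acc <= 39:
        handle(result)
    else:
        record(res)
    i.c
    for result in acc:
        result = result % (speed + speed)
        record(25)
    i = i + 39
    for result in speed:
        acc = acc * (speed * 2)
        record(acc)
    i = speed[speed] // speed[result]
    acc = speed - result
    return result

speed = emit(24)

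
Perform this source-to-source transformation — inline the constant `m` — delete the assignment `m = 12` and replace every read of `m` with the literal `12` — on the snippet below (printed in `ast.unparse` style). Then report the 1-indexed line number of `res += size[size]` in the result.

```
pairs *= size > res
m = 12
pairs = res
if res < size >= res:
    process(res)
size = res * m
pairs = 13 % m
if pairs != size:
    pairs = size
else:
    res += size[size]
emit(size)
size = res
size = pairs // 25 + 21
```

10

Transformed code:
pairs *= size > res
pairs = res
if res < size >= res:
    process(res)
size = res * 12
pairs = 13 % 12
if pairs != size:
    pairs = size
else:
    res += size[size]
emit(size)
size = res
size = pairs // 25 + 21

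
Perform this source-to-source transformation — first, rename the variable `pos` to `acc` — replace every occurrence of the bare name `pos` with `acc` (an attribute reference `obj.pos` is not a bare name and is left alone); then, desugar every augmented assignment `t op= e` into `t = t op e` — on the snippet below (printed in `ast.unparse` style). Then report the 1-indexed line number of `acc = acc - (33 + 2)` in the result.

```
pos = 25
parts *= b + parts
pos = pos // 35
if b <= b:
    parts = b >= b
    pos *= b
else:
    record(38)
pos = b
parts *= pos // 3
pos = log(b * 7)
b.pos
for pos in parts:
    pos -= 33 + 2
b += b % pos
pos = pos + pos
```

Transformed code:
acc = 25
parts = parts * (b + parts)
acc = acc // 35
if b <= b:
    parts = b >= b
    acc = acc * b
else:
    record(38)
acc = b
parts = parts * (acc // 3)
acc = log(b * 7)
b.pos
for acc in parts:
    acc = acc - (33 + 2)
b = b + b % acc
acc = acc + acc

14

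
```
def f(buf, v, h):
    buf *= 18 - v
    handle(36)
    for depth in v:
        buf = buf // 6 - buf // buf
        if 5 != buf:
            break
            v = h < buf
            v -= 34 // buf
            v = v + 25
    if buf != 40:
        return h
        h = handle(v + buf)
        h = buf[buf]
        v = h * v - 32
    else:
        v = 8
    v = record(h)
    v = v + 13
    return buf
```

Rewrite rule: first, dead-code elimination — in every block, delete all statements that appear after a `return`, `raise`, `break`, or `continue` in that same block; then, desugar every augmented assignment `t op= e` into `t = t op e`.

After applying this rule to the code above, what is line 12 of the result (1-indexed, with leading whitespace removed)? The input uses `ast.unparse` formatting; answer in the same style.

v = record(h)

Transformed code:
def f(buf, v, h):
    buf = buf * (18 - v)
    handle(36)
    for depth in v:
        buf = buf // 6 - buf // buf
        if 5 != buf:
            break
    if buf != 40:
        return h
    else:
        v = 8
    v = record(h)
    v = v + 13
    return buf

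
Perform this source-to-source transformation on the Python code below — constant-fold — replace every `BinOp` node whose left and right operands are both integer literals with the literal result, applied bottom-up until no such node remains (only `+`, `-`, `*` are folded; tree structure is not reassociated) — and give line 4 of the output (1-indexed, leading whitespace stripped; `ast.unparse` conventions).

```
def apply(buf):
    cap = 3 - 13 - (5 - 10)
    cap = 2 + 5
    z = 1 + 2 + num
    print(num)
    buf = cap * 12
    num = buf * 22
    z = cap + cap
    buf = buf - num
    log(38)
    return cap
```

z = 3 + num

Transformed code:
def apply(buf):
    cap = -5
    cap = 7
    z = 3 + num
    print(num)
    buf = cap * 12
    num = buf * 22
    z = cap + cap
    buf = buf - num
    log(38)
    return cap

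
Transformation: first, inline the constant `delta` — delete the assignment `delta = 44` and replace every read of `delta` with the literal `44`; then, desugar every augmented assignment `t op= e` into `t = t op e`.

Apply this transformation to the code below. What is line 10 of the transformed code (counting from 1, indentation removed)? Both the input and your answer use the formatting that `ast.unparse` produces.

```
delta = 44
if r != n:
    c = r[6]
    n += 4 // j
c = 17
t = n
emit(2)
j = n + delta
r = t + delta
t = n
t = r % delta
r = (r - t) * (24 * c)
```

t = r % 44

Transformed code:
if r != n:
    c = r[6]
    n = n + 4 // j
c = 17
t = n
emit(2)
j = n + 44
r = t + 44
t = n
t = r % 44
r = (r - t) * (24 * c)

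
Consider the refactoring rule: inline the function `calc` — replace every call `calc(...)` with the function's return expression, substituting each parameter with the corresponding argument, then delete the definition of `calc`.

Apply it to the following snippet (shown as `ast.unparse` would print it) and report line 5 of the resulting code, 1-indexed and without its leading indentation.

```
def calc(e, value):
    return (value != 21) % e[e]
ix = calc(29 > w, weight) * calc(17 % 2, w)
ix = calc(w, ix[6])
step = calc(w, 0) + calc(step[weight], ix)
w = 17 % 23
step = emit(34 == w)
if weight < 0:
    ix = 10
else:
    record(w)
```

step = emit(34 == w)

Transformed code:
ix = (weight != 21) % (29 > w)[29 > w] * ((w != 21) % (17 % 2)[17 % 2])
ix = (ix[6] != 21) % w[w]
step = (0 != 21) % w[w] + (ix != 21) % step[weight][step[weight]]
w = 17 % 23
step = emit(34 == w)
if weight < 0:
    ix = 10
else:
    record(w)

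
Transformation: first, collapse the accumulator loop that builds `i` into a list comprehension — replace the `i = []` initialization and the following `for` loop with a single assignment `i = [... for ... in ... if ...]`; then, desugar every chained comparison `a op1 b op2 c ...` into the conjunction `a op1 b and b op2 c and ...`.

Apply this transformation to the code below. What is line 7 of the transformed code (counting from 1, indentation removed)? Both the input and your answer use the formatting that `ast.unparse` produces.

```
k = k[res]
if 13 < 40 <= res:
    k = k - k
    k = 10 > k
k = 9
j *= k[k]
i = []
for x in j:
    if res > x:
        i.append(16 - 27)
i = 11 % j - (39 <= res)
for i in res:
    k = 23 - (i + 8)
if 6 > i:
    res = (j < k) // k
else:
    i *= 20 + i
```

i = [16 - 27 for x in j if res > x]

Transformed code:
k = k[res]
if 13 < 40 and 40 <= res:
    k = k - k
    k = 10 > k
k = 9
j *= k[k]
i = [16 - 27 for x in j if res > x]
i = 11 % j - (39 <= res)
for i in res:
    k = 23 - (i + 8)
if 6 > i:
    res = (j < k) // k
else:
    i *= 20 + i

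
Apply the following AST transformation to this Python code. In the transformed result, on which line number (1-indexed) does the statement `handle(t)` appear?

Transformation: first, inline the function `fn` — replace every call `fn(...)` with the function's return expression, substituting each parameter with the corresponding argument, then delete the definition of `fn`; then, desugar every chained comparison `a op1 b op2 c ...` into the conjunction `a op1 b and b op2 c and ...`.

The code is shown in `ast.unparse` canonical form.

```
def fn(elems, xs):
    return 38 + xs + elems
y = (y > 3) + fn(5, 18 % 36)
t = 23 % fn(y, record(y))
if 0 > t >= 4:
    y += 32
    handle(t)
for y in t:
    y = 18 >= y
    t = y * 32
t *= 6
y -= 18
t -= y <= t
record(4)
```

Transformed code:
y = (y > 3) + (38 + 18 % 36 + 5)
t = 23 % (38 + record(y) + y)
if 0 > t and t >= 4:
    y += 32
    handle(t)
for y in t:
    y = 18 >= y
    t = y * 32
t *= 6
y -= 18
t -= y <= t
record(4)

5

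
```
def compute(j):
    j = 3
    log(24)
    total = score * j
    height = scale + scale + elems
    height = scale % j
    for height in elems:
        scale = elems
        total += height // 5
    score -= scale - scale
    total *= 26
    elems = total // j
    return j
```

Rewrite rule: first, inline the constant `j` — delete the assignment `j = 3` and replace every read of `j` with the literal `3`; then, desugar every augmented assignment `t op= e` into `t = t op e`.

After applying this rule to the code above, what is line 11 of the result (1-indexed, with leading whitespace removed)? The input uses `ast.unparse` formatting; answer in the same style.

elems = total // 3

Transformed code:
def compute(j):
    log(24)
    total = score * 3
    height = scale + scale + elems
    height = scale % 3
    for height in elems:
        scale = elems
        total = total + height // 5
    score = score - (scale - scale)
    total = total * 26
    elems = total // 3
    return 3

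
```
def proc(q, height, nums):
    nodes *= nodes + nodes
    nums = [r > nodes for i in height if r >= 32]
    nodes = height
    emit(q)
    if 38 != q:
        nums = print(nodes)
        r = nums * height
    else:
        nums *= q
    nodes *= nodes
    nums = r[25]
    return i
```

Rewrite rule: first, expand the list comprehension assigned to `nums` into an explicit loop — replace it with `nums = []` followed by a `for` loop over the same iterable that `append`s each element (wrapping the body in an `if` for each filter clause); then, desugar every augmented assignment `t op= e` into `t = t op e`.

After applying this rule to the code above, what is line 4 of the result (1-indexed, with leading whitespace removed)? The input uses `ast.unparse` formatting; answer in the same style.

for i in height:

Transformed code:
def proc(q, height, nums):
    nodes = nodes * (nodes + nodes)
    nums = []
    for i in height:
        if r >= 32:
            nums.append(r > nodes)
    nodes = height
    emit(q)
    if 38 != q:
        nums = print(nodes)
        r = nums * height
    else:
        nums = nums * q
    nodes = nodes * nodes
    nums = r[25]
    return i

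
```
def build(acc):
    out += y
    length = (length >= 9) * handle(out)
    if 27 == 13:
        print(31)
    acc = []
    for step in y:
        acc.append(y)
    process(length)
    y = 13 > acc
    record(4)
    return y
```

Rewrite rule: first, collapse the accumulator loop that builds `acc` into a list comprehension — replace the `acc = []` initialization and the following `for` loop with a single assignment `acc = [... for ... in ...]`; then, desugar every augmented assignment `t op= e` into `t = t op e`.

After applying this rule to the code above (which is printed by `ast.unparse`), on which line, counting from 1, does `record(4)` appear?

Transformed code:
def build(acc):
    out = out + y
    length = (length >= 9) * handle(out)
    if 27 == 13:
        print(31)
    acc = [y for step in y]
    process(length)
    y = 13 > acc
    record(4)
    return y

9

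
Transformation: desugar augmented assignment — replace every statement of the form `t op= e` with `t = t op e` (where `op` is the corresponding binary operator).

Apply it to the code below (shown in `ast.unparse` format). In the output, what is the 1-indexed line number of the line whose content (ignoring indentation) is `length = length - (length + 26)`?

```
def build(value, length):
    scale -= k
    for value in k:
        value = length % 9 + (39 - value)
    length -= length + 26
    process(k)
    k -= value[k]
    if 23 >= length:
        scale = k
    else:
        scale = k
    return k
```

Transformed code:
def build(value, length):
    scale = scale - k
    for value in k:
        value = length % 9 + (39 - value)
    length = length - (length + 26)
    process(k)
    k = k - value[k]
    if 23 >= length:
        scale = k
    else:
        scale = k
    return k

5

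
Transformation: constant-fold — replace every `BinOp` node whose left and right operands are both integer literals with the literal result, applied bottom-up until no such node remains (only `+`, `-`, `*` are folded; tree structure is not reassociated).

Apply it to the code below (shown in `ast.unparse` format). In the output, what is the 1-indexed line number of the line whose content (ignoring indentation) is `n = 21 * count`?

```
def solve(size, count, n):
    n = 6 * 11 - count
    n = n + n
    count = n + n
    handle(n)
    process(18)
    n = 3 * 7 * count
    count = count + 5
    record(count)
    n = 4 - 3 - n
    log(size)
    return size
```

Transformed code:
def solve(size, count, n):
    n = 66 - count
    n = n + n
    count = n + n
    handle(n)
    process(18)
    n = 21 * count
    count = count + 5
    record(count)
    n = 1 - n
    log(size)
    return size

7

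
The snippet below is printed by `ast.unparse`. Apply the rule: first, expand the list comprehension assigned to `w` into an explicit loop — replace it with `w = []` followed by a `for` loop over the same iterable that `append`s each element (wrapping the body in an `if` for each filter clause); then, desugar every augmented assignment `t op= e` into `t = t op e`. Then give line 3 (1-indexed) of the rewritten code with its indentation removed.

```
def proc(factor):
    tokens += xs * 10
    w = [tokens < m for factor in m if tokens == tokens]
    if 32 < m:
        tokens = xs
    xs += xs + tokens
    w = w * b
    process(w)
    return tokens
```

Transformed code:
def proc(factor):
    tokens = tokens + xs * 10
    w = []
    for factor in m:
        if tokens == tokens:
            w.append(tokens < m)
    if 32 < m:
        tokens = xs
    xs = xs + (xs + tokens)
    w = w * b
    process(w)
    return tokens

w = []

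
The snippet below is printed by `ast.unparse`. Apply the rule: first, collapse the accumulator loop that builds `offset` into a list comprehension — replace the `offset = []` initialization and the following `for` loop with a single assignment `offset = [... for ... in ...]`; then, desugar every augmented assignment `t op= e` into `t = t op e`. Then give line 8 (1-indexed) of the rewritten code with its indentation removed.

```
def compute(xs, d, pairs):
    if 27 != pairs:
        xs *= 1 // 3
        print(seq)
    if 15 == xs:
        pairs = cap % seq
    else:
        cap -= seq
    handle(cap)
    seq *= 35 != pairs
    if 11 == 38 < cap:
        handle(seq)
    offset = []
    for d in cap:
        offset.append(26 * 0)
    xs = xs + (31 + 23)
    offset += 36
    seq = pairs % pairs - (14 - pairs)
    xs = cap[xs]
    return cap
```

Transformed code:
def compute(xs, d, pairs):
    if 27 != pairs:
        xs = xs * (1 // 3)
        print(seq)
    if 15 == xs:
        pairs = cap % seq
    else:
        cap = cap - seq
    handle(cap)
    seq = seq * (35 != pairs)
    if 11 == 38 < cap:
        handle(seq)
    offset = [26 * 0 for d in cap]
    xs = xs + (31 + 23)
    offset = offset + 36
    seq = pairs % pairs - (14 - pairs)
    xs = cap[xs]
    return cap

cap = cap - seq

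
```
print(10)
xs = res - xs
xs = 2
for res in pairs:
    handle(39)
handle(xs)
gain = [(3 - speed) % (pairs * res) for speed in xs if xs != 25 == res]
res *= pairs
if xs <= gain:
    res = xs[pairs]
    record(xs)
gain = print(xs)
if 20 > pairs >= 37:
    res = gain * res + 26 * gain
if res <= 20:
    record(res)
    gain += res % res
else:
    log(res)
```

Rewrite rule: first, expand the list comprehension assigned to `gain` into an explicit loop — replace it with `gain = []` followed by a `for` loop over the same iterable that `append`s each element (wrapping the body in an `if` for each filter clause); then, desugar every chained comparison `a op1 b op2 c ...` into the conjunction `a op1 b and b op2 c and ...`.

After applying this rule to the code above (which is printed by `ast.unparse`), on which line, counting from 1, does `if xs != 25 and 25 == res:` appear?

Transformed code:
print(10)
xs = res - xs
xs = 2
for res in pairs:
    handle(39)
handle(xs)
gain = []
for speed in xs:
    if xs != 25 and 25 == res:
        gain.append((3 - speed) % (pairs * res))
res *= pairs
if xs <= gain:
    res = xs[pairs]
    record(xs)
gain = print(xs)
if 20 > pairs and pairs >= 37:
    res = gain * res + 26 * gain
if res <= 20:
    record(res)
    gain += res % res
else:
    log(res)

9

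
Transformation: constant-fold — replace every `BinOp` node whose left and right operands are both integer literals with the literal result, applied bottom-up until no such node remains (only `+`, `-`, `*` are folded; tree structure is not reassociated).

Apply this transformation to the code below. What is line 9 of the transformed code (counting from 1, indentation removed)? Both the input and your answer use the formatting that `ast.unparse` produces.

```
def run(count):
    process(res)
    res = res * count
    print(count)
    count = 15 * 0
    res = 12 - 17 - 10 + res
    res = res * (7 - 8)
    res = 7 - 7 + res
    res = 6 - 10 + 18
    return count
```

res = 14

Transformed code:
def run(count):
    process(res)
    res = res * count
    print(count)
    count = 0
    res = -15 + res
    res = res * -1
    res = 0 + res
    res = 14
    return count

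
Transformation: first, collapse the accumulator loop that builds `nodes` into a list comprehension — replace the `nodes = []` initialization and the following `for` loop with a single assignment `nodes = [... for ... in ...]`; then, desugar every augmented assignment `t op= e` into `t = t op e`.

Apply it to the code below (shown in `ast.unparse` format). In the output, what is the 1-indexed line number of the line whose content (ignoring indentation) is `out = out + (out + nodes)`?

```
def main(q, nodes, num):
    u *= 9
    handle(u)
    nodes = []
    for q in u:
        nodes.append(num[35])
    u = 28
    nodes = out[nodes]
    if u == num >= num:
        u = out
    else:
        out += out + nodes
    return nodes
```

10

Transformed code:
def main(q, nodes, num):
    u = u * 9
    handle(u)
    nodes = [num[35] for q in u]
    u = 28
    nodes = out[nodes]
    if u == num >= num:
        u = out
    else:
        out = out + (out + nodes)
    return nodes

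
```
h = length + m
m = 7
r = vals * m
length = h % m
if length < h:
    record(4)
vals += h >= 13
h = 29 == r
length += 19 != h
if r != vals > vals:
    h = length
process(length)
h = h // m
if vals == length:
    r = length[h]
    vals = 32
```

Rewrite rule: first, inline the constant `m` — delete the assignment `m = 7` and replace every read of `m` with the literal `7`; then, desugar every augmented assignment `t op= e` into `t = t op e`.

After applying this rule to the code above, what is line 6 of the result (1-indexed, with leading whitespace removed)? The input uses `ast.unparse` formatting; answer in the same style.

Transformed code:
h = length + 7
r = vals * 7
length = h % 7
if length < h:
    record(4)
vals = vals + (h >= 13)
h = 29 == r
length = length + (19 != h)
if r != vals > vals:
    h = length
process(length)
h = h // 7
if vals == length:
    r = length[h]
    vals = 32

vals = vals + (h >= 13)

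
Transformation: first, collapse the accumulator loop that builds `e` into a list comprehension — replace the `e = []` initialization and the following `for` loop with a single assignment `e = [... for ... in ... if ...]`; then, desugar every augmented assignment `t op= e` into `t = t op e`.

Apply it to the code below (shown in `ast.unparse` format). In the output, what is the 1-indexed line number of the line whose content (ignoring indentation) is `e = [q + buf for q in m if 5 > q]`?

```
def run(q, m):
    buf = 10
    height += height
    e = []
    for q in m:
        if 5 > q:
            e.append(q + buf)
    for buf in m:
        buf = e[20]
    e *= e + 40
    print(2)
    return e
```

Transformed code:
def run(q, m):
    buf = 10
    height = height + height
    e = [q + buf for q in m if 5 > q]
    for buf in m:
        buf = e[20]
    e = e * (e + 40)
    print(2)
    return e

4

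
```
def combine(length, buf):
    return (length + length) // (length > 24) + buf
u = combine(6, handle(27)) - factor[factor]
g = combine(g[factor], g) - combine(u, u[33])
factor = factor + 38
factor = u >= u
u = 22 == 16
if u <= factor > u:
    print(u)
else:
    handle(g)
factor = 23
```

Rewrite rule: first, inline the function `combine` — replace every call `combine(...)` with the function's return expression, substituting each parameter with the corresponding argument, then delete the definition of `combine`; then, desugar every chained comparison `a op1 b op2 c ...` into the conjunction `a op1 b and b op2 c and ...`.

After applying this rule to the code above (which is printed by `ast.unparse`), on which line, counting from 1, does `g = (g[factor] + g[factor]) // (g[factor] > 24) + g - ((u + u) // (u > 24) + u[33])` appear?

2

Transformed code:
u = (6 + 6) // (6 > 24) + handle(27) - factor[factor]
g = (g[factor] + g[factor]) // (g[factor] > 24) + g - ((u + u) // (u > 24) + u[33])
factor = factor + 38
factor = u >= u
u = 22 == 16
if u <= factor and factor > u:
    print(u)
else:
    handle(g)
factor = 23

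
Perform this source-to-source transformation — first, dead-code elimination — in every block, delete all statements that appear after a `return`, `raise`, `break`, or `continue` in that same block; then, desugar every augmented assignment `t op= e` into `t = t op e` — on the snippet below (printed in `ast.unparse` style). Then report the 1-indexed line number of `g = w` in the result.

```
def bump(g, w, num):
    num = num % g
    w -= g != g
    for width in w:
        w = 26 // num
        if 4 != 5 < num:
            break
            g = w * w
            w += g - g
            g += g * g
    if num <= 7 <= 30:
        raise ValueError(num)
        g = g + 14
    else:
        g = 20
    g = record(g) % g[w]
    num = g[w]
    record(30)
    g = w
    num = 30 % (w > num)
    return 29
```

15

Transformed code:
def bump(g, w, num):
    num = num % g
    w = w - (g != g)
    for width in w:
        w = 26 // num
        if 4 != 5 < num:
            break
    if num <= 7 <= 30:
        raise ValueError(num)
    else:
        g = 20
    g = record(g) % g[w]
    num = g[w]
    record(30)
    g = w
    num = 30 % (w > num)
    return 29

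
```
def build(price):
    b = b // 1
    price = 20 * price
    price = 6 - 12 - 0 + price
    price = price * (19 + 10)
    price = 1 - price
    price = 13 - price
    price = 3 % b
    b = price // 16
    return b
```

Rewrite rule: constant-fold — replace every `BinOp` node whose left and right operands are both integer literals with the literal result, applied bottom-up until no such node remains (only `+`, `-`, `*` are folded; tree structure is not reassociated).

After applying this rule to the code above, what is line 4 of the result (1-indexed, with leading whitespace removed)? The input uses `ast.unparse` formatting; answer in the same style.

price = -6 + price

Transformed code:
def build(price):
    b = b // 1
    price = 20 * price
    price = -6 + price
    price = price * 29
    price = 1 - price
    price = 13 - price
    price = 3 % b
    b = price // 16
    return b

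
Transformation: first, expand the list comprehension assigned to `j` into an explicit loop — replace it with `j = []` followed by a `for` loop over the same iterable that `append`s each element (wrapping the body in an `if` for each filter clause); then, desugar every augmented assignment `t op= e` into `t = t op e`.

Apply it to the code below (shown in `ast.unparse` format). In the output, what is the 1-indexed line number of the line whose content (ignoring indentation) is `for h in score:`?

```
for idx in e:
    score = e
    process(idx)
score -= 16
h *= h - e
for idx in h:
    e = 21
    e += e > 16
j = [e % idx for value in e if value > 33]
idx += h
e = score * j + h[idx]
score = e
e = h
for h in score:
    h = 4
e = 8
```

Transformed code:
for idx in e:
    score = e
    process(idx)
score = score - 16
h = h * (h - e)
for idx in h:
    e = 21
    e = e + (e > 16)
j = []
for value in e:
    if value > 33:
        j.append(e % idx)
idx = idx + h
e = score * j + h[idx]
score = e
e = h
for h in score:
    h = 4
e = 8

17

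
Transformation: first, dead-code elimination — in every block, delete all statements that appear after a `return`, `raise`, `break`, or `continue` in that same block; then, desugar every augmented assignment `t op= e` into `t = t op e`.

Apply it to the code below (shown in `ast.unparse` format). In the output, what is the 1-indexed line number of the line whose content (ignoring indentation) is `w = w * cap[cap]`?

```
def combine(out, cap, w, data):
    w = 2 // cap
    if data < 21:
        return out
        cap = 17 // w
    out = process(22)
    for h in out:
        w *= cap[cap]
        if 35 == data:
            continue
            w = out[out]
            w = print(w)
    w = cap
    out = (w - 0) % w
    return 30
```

Transformed code:
def combine(out, cap, w, data):
    w = 2 // cap
    if data < 21:
        return out
    out = process(22)
    for h in out:
        w = w * cap[cap]
        if 35 == data:
            continue
    w = cap
    out = (w - 0) % w
    return 30

7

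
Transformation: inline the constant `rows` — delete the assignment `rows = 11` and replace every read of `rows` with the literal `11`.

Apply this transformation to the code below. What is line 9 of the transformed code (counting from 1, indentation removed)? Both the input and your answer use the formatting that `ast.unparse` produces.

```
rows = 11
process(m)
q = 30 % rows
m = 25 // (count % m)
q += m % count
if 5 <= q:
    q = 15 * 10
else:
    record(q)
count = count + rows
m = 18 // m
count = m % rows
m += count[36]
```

count = count + 11

Transformed code:
process(m)
q = 30 % 11
m = 25 // (count % m)
q += m % count
if 5 <= q:
    q = 15 * 10
else:
    record(q)
count = count + 11
m = 18 // m
count = m % 11
m += count[36]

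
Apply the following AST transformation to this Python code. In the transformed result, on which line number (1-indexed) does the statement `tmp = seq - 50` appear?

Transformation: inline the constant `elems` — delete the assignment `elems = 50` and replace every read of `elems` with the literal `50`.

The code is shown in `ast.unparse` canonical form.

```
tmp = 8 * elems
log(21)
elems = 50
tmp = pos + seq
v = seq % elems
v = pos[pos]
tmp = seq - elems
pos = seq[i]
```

6

Transformed code:
tmp = 8 * 50
log(21)
tmp = pos + seq
v = seq % 50
v = pos[pos]
tmp = seq - 50
pos = seq[i]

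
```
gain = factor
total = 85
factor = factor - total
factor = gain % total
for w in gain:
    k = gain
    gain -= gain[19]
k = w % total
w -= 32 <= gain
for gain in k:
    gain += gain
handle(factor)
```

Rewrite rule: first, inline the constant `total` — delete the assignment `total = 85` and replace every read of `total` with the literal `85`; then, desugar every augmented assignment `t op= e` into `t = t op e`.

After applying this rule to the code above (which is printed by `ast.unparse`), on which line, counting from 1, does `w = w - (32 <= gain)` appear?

8

Transformed code:
gain = factor
factor = factor - 85
factor = gain % 85
for w in gain:
    k = gain
    gain = gain - gain[19]
k = w % 85
w = w - (32 <= gain)
for gain in k:
    gain = gain + gain
handle(factor)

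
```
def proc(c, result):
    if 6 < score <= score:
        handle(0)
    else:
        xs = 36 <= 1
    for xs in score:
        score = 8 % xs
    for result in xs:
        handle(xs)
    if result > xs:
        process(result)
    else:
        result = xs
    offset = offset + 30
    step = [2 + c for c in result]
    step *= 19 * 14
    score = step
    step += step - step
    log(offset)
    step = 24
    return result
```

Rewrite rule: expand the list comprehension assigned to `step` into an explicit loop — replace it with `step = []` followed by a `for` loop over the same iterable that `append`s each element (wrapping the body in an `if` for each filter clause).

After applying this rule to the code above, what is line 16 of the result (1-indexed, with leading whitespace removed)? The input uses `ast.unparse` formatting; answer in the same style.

for c in result:

Transformed code:
def proc(c, result):
    if 6 < score <= score:
        handle(0)
    else:
        xs = 36 <= 1
    for xs in score:
        score = 8 % xs
    for result in xs:
        handle(xs)
    if result > xs:
        process(result)
    else:
        result = xs
    offset = offset + 30
    step = []
    for c in result:
        step.append(2 + c)
    step *= 19 * 14
    score = step
    step += step - step
    log(offset)
    step = 24
    return result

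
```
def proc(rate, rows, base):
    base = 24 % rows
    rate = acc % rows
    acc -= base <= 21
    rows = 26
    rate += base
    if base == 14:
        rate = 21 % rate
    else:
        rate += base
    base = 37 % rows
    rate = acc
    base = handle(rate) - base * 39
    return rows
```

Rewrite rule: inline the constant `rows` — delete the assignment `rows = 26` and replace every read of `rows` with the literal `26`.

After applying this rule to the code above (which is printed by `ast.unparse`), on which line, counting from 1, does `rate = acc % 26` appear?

3

Transformed code:
def proc(rate, rows, base):
    base = 24 % 26
    rate = acc % 26
    acc -= base <= 21
    rate += base
    if base == 14:
        rate = 21 % rate
    else:
        rate += base
    base = 37 % 26
    rate = acc
    base = handle(rate) - base * 39
    return 26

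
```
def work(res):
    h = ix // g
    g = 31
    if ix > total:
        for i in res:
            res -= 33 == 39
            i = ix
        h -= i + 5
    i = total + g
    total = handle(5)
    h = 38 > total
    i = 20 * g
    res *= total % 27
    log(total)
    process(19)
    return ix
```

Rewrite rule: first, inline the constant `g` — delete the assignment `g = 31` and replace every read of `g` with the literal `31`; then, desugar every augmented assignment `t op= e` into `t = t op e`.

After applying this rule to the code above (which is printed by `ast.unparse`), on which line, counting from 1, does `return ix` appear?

Transformed code:
def work(res):
    h = ix // 31
    if ix > total:
        for i in res:
            res = res - (33 == 39)
            i = ix
        h = h - (i + 5)
    i = total + 31
    total = handle(5)
    h = 38 > total
    i = 20 * 31
    res = res * (total % 27)
    log(total)
    process(19)
    return ix

15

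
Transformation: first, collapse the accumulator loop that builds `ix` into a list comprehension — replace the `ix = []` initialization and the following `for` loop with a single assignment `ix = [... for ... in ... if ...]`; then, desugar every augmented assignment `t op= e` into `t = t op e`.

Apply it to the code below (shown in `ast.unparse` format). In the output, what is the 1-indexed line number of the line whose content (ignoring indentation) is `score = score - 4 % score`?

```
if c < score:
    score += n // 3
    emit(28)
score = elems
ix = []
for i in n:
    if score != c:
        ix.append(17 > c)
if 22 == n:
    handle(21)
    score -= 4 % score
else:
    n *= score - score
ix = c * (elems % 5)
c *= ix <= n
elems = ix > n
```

8

Transformed code:
if c < score:
    score = score + n // 3
    emit(28)
score = elems
ix = [17 > c for i in n if score != c]
if 22 == n:
    handle(21)
    score = score - 4 % score
else:
    n = n * (score - score)
ix = c * (elems % 5)
c = c * (ix <= n)
elems = ix > n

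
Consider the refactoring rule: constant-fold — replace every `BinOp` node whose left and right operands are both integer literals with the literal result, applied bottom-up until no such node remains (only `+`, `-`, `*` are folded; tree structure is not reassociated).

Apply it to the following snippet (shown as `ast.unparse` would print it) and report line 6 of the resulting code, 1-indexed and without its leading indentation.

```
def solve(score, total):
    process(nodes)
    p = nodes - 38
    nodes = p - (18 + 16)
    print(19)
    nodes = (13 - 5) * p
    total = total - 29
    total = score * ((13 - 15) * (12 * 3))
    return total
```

Transformed code:
def solve(score, total):
    process(nodes)
    p = nodes - 38
    nodes = p - 34
    print(19)
    nodes = 8 * p
    total = total - 29
    total = score * -72
    return total

nodes = 8 * p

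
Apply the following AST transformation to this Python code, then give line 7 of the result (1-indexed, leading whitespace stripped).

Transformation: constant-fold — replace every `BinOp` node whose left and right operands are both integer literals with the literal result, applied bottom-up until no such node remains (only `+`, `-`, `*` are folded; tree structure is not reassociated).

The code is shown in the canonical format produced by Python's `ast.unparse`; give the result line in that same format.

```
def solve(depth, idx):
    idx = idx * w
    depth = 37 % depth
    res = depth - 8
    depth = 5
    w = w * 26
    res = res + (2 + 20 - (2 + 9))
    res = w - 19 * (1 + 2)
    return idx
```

res = res + 11

Transformed code:
def solve(depth, idx):
    idx = idx * w
    depth = 37 % depth
    res = depth - 8
    depth = 5
    w = w * 26
    res = res + 11
    res = w - 57
    return idx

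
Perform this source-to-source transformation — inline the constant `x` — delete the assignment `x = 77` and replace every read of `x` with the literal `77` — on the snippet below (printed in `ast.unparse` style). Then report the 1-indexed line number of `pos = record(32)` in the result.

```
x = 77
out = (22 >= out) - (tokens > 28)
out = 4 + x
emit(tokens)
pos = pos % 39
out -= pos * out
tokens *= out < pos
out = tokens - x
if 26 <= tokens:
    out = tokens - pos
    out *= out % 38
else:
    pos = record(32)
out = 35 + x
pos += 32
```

12

Transformed code:
out = (22 >= out) - (tokens > 28)
out = 4 + 77
emit(tokens)
pos = pos % 39
out -= pos * out
tokens *= out < pos
out = tokens - 77
if 26 <= tokens:
    out = tokens - pos
    out *= out % 38
else:
    pos = record(32)
out = 35 + 77
pos += 32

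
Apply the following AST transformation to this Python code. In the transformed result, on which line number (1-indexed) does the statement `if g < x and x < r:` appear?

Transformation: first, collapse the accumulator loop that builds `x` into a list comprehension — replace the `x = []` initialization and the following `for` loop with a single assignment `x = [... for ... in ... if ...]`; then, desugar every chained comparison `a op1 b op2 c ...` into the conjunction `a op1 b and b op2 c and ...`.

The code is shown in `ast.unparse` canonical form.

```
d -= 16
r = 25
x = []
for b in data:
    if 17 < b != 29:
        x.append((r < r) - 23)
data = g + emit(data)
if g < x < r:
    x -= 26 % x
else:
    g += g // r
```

Transformed code:
d -= 16
r = 25
x = [(r < r) - 23 for b in data if 17 < b and b != 29]
data = g + emit(data)
if g < x and x < r:
    x -= 26 % x
else:
    g += g // r

5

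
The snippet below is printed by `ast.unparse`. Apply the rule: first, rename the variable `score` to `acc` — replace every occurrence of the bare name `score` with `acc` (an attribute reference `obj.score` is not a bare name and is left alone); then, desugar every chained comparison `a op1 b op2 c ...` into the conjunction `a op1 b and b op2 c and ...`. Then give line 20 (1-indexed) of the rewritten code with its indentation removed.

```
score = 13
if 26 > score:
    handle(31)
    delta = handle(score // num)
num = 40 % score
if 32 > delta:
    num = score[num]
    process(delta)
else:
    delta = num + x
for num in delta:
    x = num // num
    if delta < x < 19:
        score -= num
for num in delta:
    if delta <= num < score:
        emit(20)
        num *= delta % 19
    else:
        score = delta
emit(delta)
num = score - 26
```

acc = delta

Transformed code:
acc = 13
if 26 > acc:
    handle(31)
    delta = handle(acc // num)
num = 40 % acc
if 32 > delta:
    num = acc[num]
    process(delta)
else:
    delta = num + x
for num in delta:
    x = num // num
    if delta < x and x < 19:
        acc -= num
for num in delta:
    if delta <= num and num < acc:
        emit(20)
        num *= delta % 19
    else:
        acc = delta
emit(delta)
num = acc - 26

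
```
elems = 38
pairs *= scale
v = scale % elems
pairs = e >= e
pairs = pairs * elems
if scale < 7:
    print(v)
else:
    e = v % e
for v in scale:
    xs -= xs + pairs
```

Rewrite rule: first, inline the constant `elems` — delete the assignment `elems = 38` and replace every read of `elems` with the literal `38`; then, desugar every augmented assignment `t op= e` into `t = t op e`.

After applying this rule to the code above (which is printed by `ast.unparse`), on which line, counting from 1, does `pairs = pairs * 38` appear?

Transformed code:
pairs = pairs * scale
v = scale % 38
pairs = e >= e
pairs = pairs * 38
if scale < 7:
    print(v)
else:
    e = v % e
for v in scale:
    xs = xs - (xs + pairs)

4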